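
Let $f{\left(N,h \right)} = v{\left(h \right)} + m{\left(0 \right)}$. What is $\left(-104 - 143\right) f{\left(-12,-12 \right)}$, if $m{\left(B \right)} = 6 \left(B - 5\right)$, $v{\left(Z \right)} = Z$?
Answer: $10374$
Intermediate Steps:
$m{\left(B \right)} = -30 + 6 B$ ($m{\left(B \right)} = 6 \left(-5 + B\right) = -30 + 6 B$)
$f{\left(N,h \right)} = -30 + h$ ($f{\left(N,h \right)} = h + \left(-30 + 6 \cdot 0\right) = h + \left(-30 + 0\right) = h - 30 = -30 + h$)
$\left(-104 - 143\right) f{\left(-12,-12 \right)} = \left(-104 - 143\right) \left(-30 - 12\right) = \left(-247\right) \left(-42\right) = 10374$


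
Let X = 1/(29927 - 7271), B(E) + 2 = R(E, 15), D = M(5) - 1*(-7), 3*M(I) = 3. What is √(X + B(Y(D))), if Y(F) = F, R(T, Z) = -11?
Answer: I*√104262558/2832 ≈ 3.6055*I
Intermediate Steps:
M(I) = 1 (M(I) = (⅓)*3 = 1)
D = 8 (D = 1 - 1*(-7) = 1 + 7 = 8)
B(E) = -13 (B(E) = -2 - 11 = -13)
X = 1/22656 ≈ 4.4138e-5
√(X + B(Y(D))) = √(1/22656 - 13) = √(-294527/22656) = I*√104262558/2832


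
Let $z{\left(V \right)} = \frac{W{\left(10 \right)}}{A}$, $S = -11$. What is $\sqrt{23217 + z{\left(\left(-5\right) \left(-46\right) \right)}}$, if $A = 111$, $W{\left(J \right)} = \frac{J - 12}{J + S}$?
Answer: $\frac{\sqrt{286056879}}{111} \approx 152.37$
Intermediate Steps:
$W{\left(J \right)} = \frac{-12 + J}{-11 + J}$ ($W{\left(J \right)} = \frac{J - 12}{J - 11} = \frac{-12 + J}{-11 + J}$)
$z{\left(V \right)} = \frac{2}{111}$ ($z{\left(V \right)} = \frac{\frac{1}{-11 + 10} \left(-12 + 10\right)}{111} = \frac{1}{-1} \left(-2\right) \frac{1}{111} = \left(-1\right) \left(-2\right) \frac{1}{111} = 2 \cdot \frac{1}{111} = \frac{2}{111}$)
$\sqrt{23217 + z{\left(\left(-5\right) \left(-46\right) \right)}} = \sqrt{23217 + \frac{2}{111}} = \sqrt{\frac{2577089}{111}} = \frac{\sqrt{286056879}}{111}$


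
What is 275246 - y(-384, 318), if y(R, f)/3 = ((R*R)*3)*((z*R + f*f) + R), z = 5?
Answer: -131144142034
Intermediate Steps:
y(R, f) = 9*R²*(f² + 6*R) (y(R, f) = 3*(((R*R)*3)*((5*R + f*f) + R)) = 3*((R²*3)*((5*R + f²) + R)) = 3*((3*R²)*((f² + 5*R) + R)) = 3*((3*R²)*(f² + 6*R)) = 3*(3*R²*(f² + 6*R)) = 9*R²*(f² + 6*R))
275246 - y(-384, 318) = 275246 - 9*(-384)²*(318² + 6*(-384)) = 275246 - 9*147456*(101124 - 2304) = 275246 - 9*147456*98820 = 275246 - 1*131144417280 = 275246 - 131144417280 = -131144142034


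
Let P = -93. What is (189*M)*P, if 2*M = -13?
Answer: 228501/2 ≈ 1.1425e+5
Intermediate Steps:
M = -13/2 (M = (½)*(-13) = -13/2 ≈ -6.5000)
(189*M)*P = (189*(-13/2))*(-93) = -2457/2*(-93) = 228501/2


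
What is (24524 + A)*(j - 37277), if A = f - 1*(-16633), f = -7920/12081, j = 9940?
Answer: -4530741406863/4027 ≈ -1.1251e+9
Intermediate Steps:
f = -2640/4027 (f = -7920*1/12081 = -2640/4027 ≈ -0.65557)
A = 66978451/4027 (A = -2640/4027 - 1*(-16633) = -2640/4027 + 16633 = 66978451/4027 ≈ 16632.)
(24524 + A)*(j - 37277) = (24524 + 66978451/4027)*(9940 - 37277) = (165736599/4027)*(-27337) = -4530741406863/4027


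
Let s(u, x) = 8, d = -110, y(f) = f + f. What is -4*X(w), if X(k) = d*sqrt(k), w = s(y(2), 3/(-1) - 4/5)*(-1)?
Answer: 880*I*sqrt(2) ≈ 1244.5*I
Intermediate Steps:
y(f) = 2*f
w = -8 (w = 8*(-1) = -8)
X(k) = -110*sqrt(k)
-4*X(w) = -(-440)*sqrt(-8) = -(-440)*2*I*sqrt(2) = -(-880)*I*sqrt(2) = 880*I*sqrt(2)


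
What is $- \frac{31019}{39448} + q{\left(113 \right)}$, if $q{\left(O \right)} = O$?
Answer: $\frac{4426605}{39448} \approx 112.21$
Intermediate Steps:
$- \frac{31019}{39448} + q{\left(113 \right)} = - \frac{31019}{39448} + 113 = \frac{4426605}{39448}$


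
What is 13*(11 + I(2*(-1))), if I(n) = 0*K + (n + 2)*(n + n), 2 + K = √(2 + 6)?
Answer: 143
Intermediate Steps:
K = -2 + 2*√2 (K = -2 + √(2 + 6) = -2 + √8 = -2 + 2*√2 ≈ 0.82843)
I(n) = 2*n*(2 + n) (I(n) = 0*(-2 + 2*√2) + (n + 2)*(n + n) = 0 + (2 + n)*(2*n) = 0 + 2*n*(2 + n) = 2*n*(2 + n))
13*(11 + I(2*(-1))) = 13*(11 + 2*(2*(-1))*(2 + 2*(-1))) = 13*(11 + 2*(-2)*(2 - 2)) = 13*(11 + 2*(-2)*0) = 13*(11 + 0) = 13*11 = 143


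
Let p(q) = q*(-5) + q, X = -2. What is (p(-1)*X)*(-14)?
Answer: 112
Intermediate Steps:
p(q) = -4*q (p(q) = -5*q + q = -4*q)
(p(-1)*X)*(-14) = (-4*(-1)*(-2))*(-14) = (4*(-2))*(-14) = -8*(-14) = 112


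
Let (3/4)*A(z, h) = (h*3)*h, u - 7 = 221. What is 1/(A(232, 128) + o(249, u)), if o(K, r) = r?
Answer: 1/65764 ≈ 1.5206e-5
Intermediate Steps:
u = 228 (u = 7 + 221 = 228)
A(z, h) = 4*h² (A(z, h) = 4*((h*3)*h)/3 = 4*((3*h)*h)/3 = 4*(3*h²)/3 = 4*h²)
1/(A(232, 128) + o(249, u)) = 1/(4*128² + 228) = 1/(4*16384 + 228) = 1/(65536 + 228) = 1/65764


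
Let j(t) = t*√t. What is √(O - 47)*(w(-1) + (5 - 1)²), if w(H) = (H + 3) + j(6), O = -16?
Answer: 18*I*√7*(3 + √6) ≈ 259.52*I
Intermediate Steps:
j(t) = t^(3/2)
w(H) = 3 + H + 6*√6 (w(H) = (H + 3) + 6^(3/2) = (3 + H) + 6*√6 = 3 + H + 6*√6)
√(O - 47)*(w(-1) + (5 - 1)²) = √(-16 - 47)*((3 - 1 + 6*√6) + (5 - 1)²) = √(-63)*((2 + 6*√6) + 4²) = (3*I*√7)*((2 + 6*√6) + 16) = (3*I*√7)*(18 + 6*√6) = 3*I*√7*(18 + 6*√6)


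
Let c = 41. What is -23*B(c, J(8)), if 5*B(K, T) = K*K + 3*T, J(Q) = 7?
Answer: -39146/5 ≈ -7829.2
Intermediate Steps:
B(K, T) = K**2/5 + 3*T/5 (B(K, T) = (K*K + 3*T)/5 = (K**2 + 3*T)/5 = K**2/5 + 3*T/5)
-23*B(c, J(8)) = -23*((1/5)*41**2 + (3/5)*7) = -23*((1/5)*1681 + 21/5) = -23*(1681/5 + 21/5) = -23*1702/5 = -39146/5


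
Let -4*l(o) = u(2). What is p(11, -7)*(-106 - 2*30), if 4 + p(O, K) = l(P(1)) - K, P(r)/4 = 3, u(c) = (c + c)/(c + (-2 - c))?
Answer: -581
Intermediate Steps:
u(c) = -c (u(c) = (2*c)/(-2) = (2*c)*(-½) = -c)
P(r) = 12 (P(r) = 4*3 = 12)
l(o) = ½ (l(o) = -(-1)*2/4 = -¼*(-2) = ½)
p(O, K) = -7/2 - K (p(O, K) = -4 + (½ - K) = -7/2 - K)
p(11, -7)*(-106 - 2*30) = (-7/2 - 1*(-7))*(-106 - 2*30) = (-7/2 + 7)*(-106 - 60) = (7/2)*(-166) = -581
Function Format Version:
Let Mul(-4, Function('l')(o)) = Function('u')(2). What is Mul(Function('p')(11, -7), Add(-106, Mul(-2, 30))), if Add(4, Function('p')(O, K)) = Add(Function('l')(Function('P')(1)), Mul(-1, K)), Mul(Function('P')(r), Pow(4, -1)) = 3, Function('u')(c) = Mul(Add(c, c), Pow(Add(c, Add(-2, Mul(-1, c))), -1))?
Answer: -581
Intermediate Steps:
Function('u')(c) = Mul(-1, c) (Function('u')(c) = Mul(Mul(2, c), Pow(-2, -1)) = Mul(Mul(2, c), Rational(-1, 2)) = Mul(-1, c))
Function('P')(r) = 12 (Function('P')(r) = Mul(4, 3) = 12)
Function('l')(o) = Rational(1, 2) (Function('l')(o) = Mul(Rational(-1, 4), Mul(-1, 2)) = Mul(Rational(-1, 4), -2) = Rational(1, 2))
Function('p')(O, K) = Add(Rational(-7, 2), Mul(-1, K)) (Function('p')(O, K) = Add(-4, Add(Rational(1, 2), Mul(-1, K))) = Add(Rational(-7, 2), Mul(-1, K)))
Mul(Function('p')(11, -7), Add(-106, Mul(-2, 30))) = Mul(Add(Rational(-7, 2), Mul(-1, -7)), Add(-106, Mul(-2, 30))) = Mul(Add(Rational(-7, 2), 7), Add(-106, -60)) = Mul(Rational(7, 2), -166) = -581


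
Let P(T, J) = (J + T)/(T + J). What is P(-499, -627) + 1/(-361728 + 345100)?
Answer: 16627/16628 ≈ 0.99994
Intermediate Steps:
P(T, J) = 1 (P(T, J) = (J + T)/(J + T) = 1)
P(-499, -627) + 1/(-361728 + 345100) = 1 + 1/(-361728 + 345100) = 1 + 1/(-16628) = 1 - 1/16628 = 16627/16628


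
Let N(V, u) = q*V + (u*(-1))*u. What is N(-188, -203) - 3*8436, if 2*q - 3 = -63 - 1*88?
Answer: -52605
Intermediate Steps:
q = -74 (q = 3/2 + (-63 - 1*88)/2 = 3/2 + (-63 - 88)/2 = 3/2 + (½)*(-151) = 3/2 - 151/2 = -74)
N(V, u) = -u² - 74*V (N(V, u) = -74*V + (u*(-1))*u = -74*V + (-u)*u = -74*V - u² = -u² - 74*V)
N(-188, -203) - 3*8436 = (-1*(-203)² - 74*(-188)) - 3*8436 = (-1*41209 + 13912) - 1*25308 = (-41209 + 13912) - 25308 = -27297 - 25308 = -52605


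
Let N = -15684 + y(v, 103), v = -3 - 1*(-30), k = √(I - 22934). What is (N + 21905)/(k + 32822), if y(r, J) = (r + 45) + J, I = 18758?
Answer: 52482378/269321965 - 19188*I*√29/269321965 ≈ 0.19487 - 0.00038367*I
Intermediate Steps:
k = 12*I*√29 (k = √(18758 - 22934) = √(-4176) = 12*I*√29 ≈ 64.622*I)
v = 27 (v = -3 + 30 = 27)
y(r, J) = 45 + J + r (y(r, J) = (45 + r) + J = 45 + J + r)
N = -15509 (N = -15684 + (45 + 103 + 27) = -15684 + 175 = -15509)
(N + 21905)/(k + 32822) = (-15509 + 21905)/(12*I*√29 + 32822) = 6396/(32822 + 12*I*√29)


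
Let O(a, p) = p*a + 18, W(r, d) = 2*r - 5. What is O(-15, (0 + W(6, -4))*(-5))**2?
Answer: 294849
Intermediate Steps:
W(r, d) = -5 + 2*r
O(a, p) = 18 + a*p (O(a, p) = a*p + 18 = 18 + a*p)
O(-15, (0 + W(6, -4))*(-5))**2 = (18 - 15*(0 + (-5 + 2*6))*(-5))**2 = (18 - 15*(0 + (-5 + 12))*(-5))**2 = (18 - 15*(0 + 7)*(-5))**2 = (18 - 105*(-5))**2 = (18 - 15*(-35))**2 = (18 + 525)**2 = 543**2 = 294849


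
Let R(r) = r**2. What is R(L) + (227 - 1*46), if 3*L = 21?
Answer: 230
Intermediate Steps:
L = 7 (L = (1/3)*21 = 7)
R(L) + (227 - 1*46) = 7**2 + (227 - 1*46) = 49 + (227 - 46) = 49 + 181 = 230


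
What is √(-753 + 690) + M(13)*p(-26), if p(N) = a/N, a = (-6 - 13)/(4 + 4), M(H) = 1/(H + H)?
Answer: 19/5408 + 3*I*√7 ≈ 0.0035133 + 7.9373*I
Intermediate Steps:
M(H) = 1/(2*H)
a = -19/8 ≈ -2.3750
p(N) = -19/(8*N)
√(-753 + 690) + M(13)*p(-26) = √(-753 + 690) + ((½)/13)*(-19/8/(-26)) = √(-63) + ((½)*(1/13))*(-19/8*(-1/26)) = 3*I*√7 + (1/26)*(19/208) = 3*I*√7 + 19/5408 = 19/5408 + 3*I*√7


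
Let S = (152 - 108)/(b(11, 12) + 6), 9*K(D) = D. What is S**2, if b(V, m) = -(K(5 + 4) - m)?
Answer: 1936/289 ≈ 6.6990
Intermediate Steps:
K(D) = D/9
b(V, m) = -1 + m (b(V, m) = -((5 + 4)/9 - m) = -((1/9)*9 - m) = -(1 - m) = -1 + m)
S = 44/17 (S = (152 - 108)/((-1 + 12) + 6) = 44/(11 + 6) = 44/17 ≈ 2.5882)
S**2 = (44/17)**2 = 1936/289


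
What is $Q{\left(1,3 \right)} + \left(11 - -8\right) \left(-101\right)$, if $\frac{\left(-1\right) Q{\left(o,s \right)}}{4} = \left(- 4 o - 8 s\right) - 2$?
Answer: $-1799$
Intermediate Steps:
$Q{\left(o,s \right)} = 8 + 16 o + 32 s$ ($Q{\left(o,s \right)} = - 4 \left(\left(- 4 o - 8 s\right) - 2\right) = - 4 \left(\left(- 8 s - 4 o\right) - 2\right) = - 4 \left(-2 - 8 s - 4 o\right) = 8 + 16 o + 32 s$)
$Q{\left(1,3 \right)} + \left(11 - -8\right) \left(-101\right) = \left(8 + 16 \cdot 1 + 32 \cdot 3\right) + \left(11 - -8\right) \left(-101\right) = \left(8 + 16 + 96\right) + \left(11 + 8\right) \left(-101\right) = 120 + 19 \left(-101\right) = 120 - 1919 = -1799$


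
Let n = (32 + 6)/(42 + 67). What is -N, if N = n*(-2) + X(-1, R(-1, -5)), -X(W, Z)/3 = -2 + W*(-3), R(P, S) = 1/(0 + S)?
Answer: 403/109 ≈ 3.6972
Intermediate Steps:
R(P, S) = 1/S
X(W, Z) = 6 + 9*W (X(W, Z) = -3*(-2 + W*(-3)) = -3*(-2 - 3*W) = 6 + 9*W)
n = 38/109 ≈ 0.34862
N = -403/109 (N = (38/109)*(-2) + (6 + 9*(-1)) = -76/109 + (6 - 9) = -76/109 - 3 = -403/109 ≈ -3.6972)
-N = -1*(-403/109) = 403/109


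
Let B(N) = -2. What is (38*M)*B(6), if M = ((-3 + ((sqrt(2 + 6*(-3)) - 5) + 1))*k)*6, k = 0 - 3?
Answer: -9576 + 5472*I ≈ -9576.0 + 5472.0*I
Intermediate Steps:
k = -3
M = 126 - 72*I (M = ((-3 + ((sqrt(2 + 6*(-3)) - 5) + 1))*(-3))*6 = ((-3 + ((sqrt(2 - 18) - 5) + 1))*(-3))*6 = ((-3 + ((sqrt(-16) - 5) + 1))*(-3))*6 = ((-3 + ((4*I - 5) + 1))*(-3))*6 = ((-3 + ((-5 + 4*I) + 1))*(-3))*6 = ((-3 + (-4 + 4*I))*(-3))*6 = ((-7 + 4*I)*(-3))*6 = (21 - 12*I)*6 = 126 - 72*I ≈ 126.0 - 72.0*I)
(38*M)*B(6) = (38*(126 - 72*I))*(-2) = (4788 - 2736*I)*(-2) = -9576 + 5472*I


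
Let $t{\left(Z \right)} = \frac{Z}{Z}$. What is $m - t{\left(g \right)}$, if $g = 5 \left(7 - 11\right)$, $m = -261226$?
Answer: $-261227$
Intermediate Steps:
$g = -20$ ($g = 5 \left(-4\right) = -20$)
$t{\left(Z \right)} = 1$
$m - t{\left(g \right)} = -261226 - 1 = -261227$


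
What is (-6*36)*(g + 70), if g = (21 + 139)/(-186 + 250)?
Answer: -15660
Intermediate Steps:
g = 5/2 (g = 160/64 = 160*(1/64) = 5/2 ≈ 2.5000)
(-6*36)*(g + 70) = (-6*36)*(5/2 + 70) = -216*145/2 = -15660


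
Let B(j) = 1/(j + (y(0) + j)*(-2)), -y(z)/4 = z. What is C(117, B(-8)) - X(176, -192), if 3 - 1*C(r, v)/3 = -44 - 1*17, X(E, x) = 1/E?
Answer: 33791/176 ≈ 191.99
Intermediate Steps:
y(z) = -4*z
B(j) = -1/j (B(j) = 1/(j + (-4*0 + j)*(-2)) = 1/(j + (0 + j)*(-2)) = 1/(j + j*(-2)) = 1/(j - 2*j) = 1/(-j) = -1/j)
C(r, v) = 192 (C(r, v) = 9 - 3*(-44 - 1*17) = 9 - 3*(-44 - 17) = 9 - 3*(-61) = 9 + 183 = 192)
C(117, B(-8)) - X(176, -192) = 192 - 1/176 = 33791/176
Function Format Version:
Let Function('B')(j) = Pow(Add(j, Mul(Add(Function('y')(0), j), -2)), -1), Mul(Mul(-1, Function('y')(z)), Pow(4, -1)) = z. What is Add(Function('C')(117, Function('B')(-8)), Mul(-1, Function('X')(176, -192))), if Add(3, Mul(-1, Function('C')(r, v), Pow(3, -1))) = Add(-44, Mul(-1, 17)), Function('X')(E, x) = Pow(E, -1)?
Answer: Rational(33791, 176) ≈ 191.99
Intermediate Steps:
Function('y')(z) = Mul(-4, z)
Function('B')(j) = Mul(-1, Pow(j, -1)) (Function('B')(j) = Pow(Add(j, Mul(Add(Mul(-4, 0), j), -2)), -1) = Pow(Add(j, Mul(Add(0, j), -2)), -1) = Pow(Add(j, Mul(j, -2)), -1) = Pow(Add(j, Mul(-2, j)), -1) = Pow(Mul(-1, j), -1) = Mul(-1, Pow(j, -1)))
Function('C')(r, v) = 192 (Function('C')(r, v) = Add(9, Mul(-3, Add(-44, Mul(-1, 17)))) = Add(9, Mul(-3, Add(-44, -17))) = Add(9, Mul(-3, -61)) = Add(9, 183) = 192)
Add(Function('C')(117, Function('B')(-8)), Mul(-1, Function('X')(176, -192))) = Add(192, Mul(-1, Pow(176, -1))) = Add(192, Mul(-1, Rational(1, 176))) = Add(192, Rational(-1, 176)) = Rational(33791, 176)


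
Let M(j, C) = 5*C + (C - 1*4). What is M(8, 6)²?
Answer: 1024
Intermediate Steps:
M(j, C) = -4 + 6*C (M(j, C) = 5*C + (C - 4) = 5*C + (-4 + C) = -4 + 6*C)
M(8, 6)² = (-4 + 6*6)² = (-4 + 36)² = 32² = 1024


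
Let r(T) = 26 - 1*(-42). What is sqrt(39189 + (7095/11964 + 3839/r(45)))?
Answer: sqrt(11274157565567)/16949 ≈ 198.11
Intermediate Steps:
r(T) = 68 (r(T) = 26 + 42 = 68)
sqrt(39189 + (7095/11964 + 3839/r(45))) = sqrt(39189 + (7095/11964 + 3839/68)) = sqrt(39189 + (7095*(1/11964) + 3839*(1/68))) = sqrt(39189 + (2365/3988 + 3839/68)) = sqrt(39189 + 966922/16949) = sqrt(665181283/16949) = sqrt(11274157565567)/16949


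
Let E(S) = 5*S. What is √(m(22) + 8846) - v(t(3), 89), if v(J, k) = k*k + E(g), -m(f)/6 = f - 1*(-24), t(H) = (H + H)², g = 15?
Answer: -7996 + √8570 ≈ -7903.4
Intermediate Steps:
t(H) = 4*H² (t(H) = (2*H)² = 4*H²)
m(f) = -144 - 6*f (m(f) = -6*(f - 1*(-24)) = -6*(f + 24) = -6*(24 + f) = -144 - 6*f)
v(J, k) = 75 + k² (v(J, k) = k*k + 5*15 = k² + 75 = 75 + k²)
√(m(22) + 8846) - v(t(3), 89) = √((-144 - 6*22) + 8846) - (75 + 89²) = √((-144 - 132) + 8846) - (75 + 7921) = √(-276 + 8846) - 1*7996 = √8570 - 7996 = -7996 + √8570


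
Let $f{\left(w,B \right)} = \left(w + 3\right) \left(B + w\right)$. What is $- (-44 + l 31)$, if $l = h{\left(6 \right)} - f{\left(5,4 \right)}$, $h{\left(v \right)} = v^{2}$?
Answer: $1160$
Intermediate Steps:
$f{\left(w,B \right)} = \left(3 + w\right) \left(B + w\right)$
$l = -36$ ($l = 6^{2} - \left(5^{2} + 3 \cdot 4 + 3 \cdot 5 + 4 \cdot 5\right) = 36 - \left(25 + 12 + 15 + 20\right) = 36 - 72 = -36$)
$- (-44 + l 31) = - (-44 - 1116) = \left(-1\right) \left(-1160\right) = 1160$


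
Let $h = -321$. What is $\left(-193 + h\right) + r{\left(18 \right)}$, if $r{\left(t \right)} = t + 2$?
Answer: $-494$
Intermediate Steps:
$r{\left(t \right)} = 2 + t$
$\left(-193 + h\right) + r{\left(18 \right)} = \left(-193 - 321\right) + \left(2 + 18\right) = -514 + 20 = -494$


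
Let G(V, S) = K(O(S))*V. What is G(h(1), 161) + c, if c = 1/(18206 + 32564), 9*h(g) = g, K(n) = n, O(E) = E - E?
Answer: 1/50770 ≈ 1.9697e-5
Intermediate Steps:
O(E) = 0
h(g) = g/9
G(V, S) = 0 (G(V, S) = 0*V = 0)
c = 1/50770 ≈ 1.9697e-5
G(h(1), 161) + c = 0 + 1/50770 = 1/50770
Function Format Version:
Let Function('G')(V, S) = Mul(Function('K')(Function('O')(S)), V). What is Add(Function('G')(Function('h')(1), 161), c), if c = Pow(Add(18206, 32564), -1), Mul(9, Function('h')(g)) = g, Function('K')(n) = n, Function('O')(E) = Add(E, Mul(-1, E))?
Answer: Rational(1, 50770) ≈ 1.9697e-5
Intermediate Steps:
Function('O')(E) = 0
Function('h')(g) = Mul(Rational(1, 9), g)
Function('G')(V, S) = 0 (Function('G')(V, S) = Mul(0, V) = 0)
c = Rational(1, 50770) (c = Pow(50770, -1) = Rational(1, 50770) ≈ 1.9697e-5)
Add(Function('G')(Function('h')(1), 161), c) = Add(0, Rational(1, 50770)) = Rational(1, 50770)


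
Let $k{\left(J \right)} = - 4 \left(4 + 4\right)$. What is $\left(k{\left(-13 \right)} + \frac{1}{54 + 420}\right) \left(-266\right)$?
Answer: $\frac{2017211}{237} \approx 8511.4$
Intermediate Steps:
$k{\left(J \right)} = -32$ ($k{\left(J \right)} = \left(-4\right) 8 = -32$)
$\left(k{\left(-13 \right)} + \frac{1}{54 + 420}\right) \left(-266\right) = \left(-32 + \frac{1}{54 + 420}\right) \left(-266\right) = \left(-32 + \frac{1}{474}\right) \left(-266\right) = \left(- \frac{15167}{474}\right) \left(-266\right) = \frac{2017211}{237}$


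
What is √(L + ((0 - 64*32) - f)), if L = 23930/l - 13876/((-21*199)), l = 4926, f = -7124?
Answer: 5*√265992451307443/1143653 ≈ 71.303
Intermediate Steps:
L = 9353147/1143653 (L = 23930/4926 - 13876/((-21*199)) = 23930*(1/4926) - 13876/(-4179) = 11965/2463 - 13876*(-1/4179) = 11965/2463 + 13876/4179 = 9353147/1143653 ≈ 8.1783)
√(L + ((0 - 64*32) - f)) = √(9353147/1143653 + ((0 - 64*32) - 1*(-7124))) = √(9353147/1143653 + ((0 - 2048) + 7124)) = √(9353147/1143653 + (-2048 + 7124)) = √(9353147/1143653 + 5076) = √(5814535775/1143653) = 5*√265992451307443/1143653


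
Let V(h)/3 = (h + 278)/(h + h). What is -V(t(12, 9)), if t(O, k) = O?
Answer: -145/4 ≈ -36.250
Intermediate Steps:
V(h) = 3*(278 + h)/(2*h) (V(h) = 3*((h + 278)/(h + h)) = 3*((278 + h)/((2*h))) = 3*((278 + h)*(1/(2*h))) = 3*((278 + h)/(2*h)) = 3*(278 + h)/(2*h))
-V(t(12, 9)) = -(3/2 + 417/12) = -(3/2 + 417*(1/12)) = -(3/2 + 139/4) = -1*145/4 = -145/4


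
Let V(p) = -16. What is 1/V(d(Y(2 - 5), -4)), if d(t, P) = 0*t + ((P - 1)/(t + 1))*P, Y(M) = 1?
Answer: -1/16 ≈ -0.062500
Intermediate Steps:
d(t, P) = P*(-1 + P)/(1 + t) (d(t, P) = 0 + ((-1 + P)/(1 + t))*P = 0 + P*(-1 + P)/(1 + t) = P*(-1 + P)/(1 + t))
1/V(d(Y(2 - 5), -4)) = 1/(-16) = -1/16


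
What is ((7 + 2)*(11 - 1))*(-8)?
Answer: -720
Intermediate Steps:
((7 + 2)*(11 - 1))*(-8) = (9*10)*(-8) = 90*(-8) = -720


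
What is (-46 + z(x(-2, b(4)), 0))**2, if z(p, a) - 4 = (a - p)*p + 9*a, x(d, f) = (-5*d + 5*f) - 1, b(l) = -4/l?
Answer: 3364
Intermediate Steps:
x(d, f) = -1 - 5*d + 5*f
z(p, a) = 4 + 9*a + p*(a - p) (z(p, a) = 4 + ((a - p)*p + 9*a) = 4 + (p*(a - p) + 9*a) = 4 + (9*a + p*(a - p)) = 4 + 9*a + p*(a - p))
(-46 + z(x(-2, b(4)), 0))**2 = (-46 + (4 - (-1 - 5*(-2) + 5*(-4/4))**2 + 9*0 + 0*(-1 - 5*(-2) + 5*(-4/4))))**2 = (-46 + (4 - (-1 + 10 + 5*(-4*1/4))**2 + 0 + 0*(-1 + 10 + 5*(-4*1/4))))**2 = (-46 + (4 - (-1 + 10 + 5*(-1))**2 + 0 + 0*(-1 + 10 + 5*(-1))))**2 = (-46 + (4 - (-1 + 10 - 5)**2 + 0 + 0*(-1 + 10 - 5)))**2 = (-46 + (4 - 1*4**2 + 0 + 0*4))**2 = (-46 + (4 - 1*16 + 0 + 0))**2 = (-46 + (4 - 16 + 0 + 0))**2 = (-46 - 12)**2 = (-58)**2 = 3364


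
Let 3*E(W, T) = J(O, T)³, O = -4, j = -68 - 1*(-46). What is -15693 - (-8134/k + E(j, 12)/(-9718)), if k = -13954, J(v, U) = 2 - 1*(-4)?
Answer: -532031716780/33901243 ≈ -15694.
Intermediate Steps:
j = -22 (j = -68 + 46 = -22)
J(v, U) = 6 (J(v, U) = 2 + 4 = 6)
E(W, T) = 72 (E(W, T) = (⅓)*6³ = (⅓)*216 = 72)
-15693 - (-8134/k + E(j, 12)/(-9718)) = -15693 - (-8134/(-13954) + 72/(-9718)) = -15693 - (-8134*(-1/13954) + 72*(-1/9718)) = -15693 - (4067/6977 - 36/4859) = -15693 - 1*19510381/33901243 = -15693 - 19510381/33901243 = -532031716780/33901243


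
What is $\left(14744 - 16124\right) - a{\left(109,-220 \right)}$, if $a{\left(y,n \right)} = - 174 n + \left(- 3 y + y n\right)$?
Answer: $-15353$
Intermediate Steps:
$a{\left(y,n \right)} = - 174 n - 3 y + n y$ ($a{\left(y,n \right)} = - 174 n + \left(- 3 y + n y\right) = - 174 n - 3 y + n y$)
$\left(14744 - 16124\right) - a{\left(109,-220 \right)} = \left(14744 - 16124\right) - \left(\left(-174\right) \left(-220\right) - 327 - 23980\right) = \left(14744 - 16124\right) - \left(38280 - 327 - 23980\right) = -1380 - 13973 = -15353$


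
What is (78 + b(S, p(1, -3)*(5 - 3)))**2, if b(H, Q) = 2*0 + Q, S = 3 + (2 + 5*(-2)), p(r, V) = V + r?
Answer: 5476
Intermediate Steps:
S = -5 (S = 3 + (2 - 10) = 3 - 8 = -5)
b(H, Q) = Q (b(H, Q) = 0 + Q = Q)
(78 + b(S, p(1, -3)*(5 - 3)))**2 = (78 + (-3 + 1)*(5 - 3))**2 = (78 - 2*2)**2 = (78 - 4)**2 = 74**2 = 5476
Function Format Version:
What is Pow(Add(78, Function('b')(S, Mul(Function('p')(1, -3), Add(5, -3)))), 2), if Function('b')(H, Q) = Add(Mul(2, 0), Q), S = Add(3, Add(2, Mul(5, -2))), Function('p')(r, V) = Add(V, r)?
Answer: 5476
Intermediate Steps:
S = -5 (S = Add(3, Add(2, -10)) = Add(3, -8) = -5)
Function('b')(H, Q) = Q (Function('b')(H, Q) = Add(0, Q) = Q)
Pow(Add(78, Function('b')(S, Mul(Function('p')(1, -3), Add(5, -3)))), 2) = Pow(Add(78, Mul(Add(-3, 1), Add(5, -3))), 2) = Pow(Add(78, Mul(-2, 2)), 2) = Pow(Add(78, -4), 2) = Pow(74, 2) = 5476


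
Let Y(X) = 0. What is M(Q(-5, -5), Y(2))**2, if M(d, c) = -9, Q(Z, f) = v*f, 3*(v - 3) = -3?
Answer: 81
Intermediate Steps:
v = 2 (v = 3 + (1/3)*(-3) = 3 - 1 = 2)
Q(Z, f) = 2*f
M(Q(-5, -5), Y(2))**2 = (-9)**2 = 81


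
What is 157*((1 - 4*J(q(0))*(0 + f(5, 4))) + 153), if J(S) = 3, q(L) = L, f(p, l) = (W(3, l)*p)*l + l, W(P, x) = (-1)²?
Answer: -21038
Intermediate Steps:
W(P, x) = 1
f(p, l) = l + l*p (f(p, l) = (1*p)*l + l = p*l + l = l*p + l = l + l*p)
157*((1 - 4*J(q(0))*(0 + f(5, 4))) + 153) = 157*((1 - 12*(0 + 4*(1 + 5))) + 153) = 157*((1 - 12*(0 + 4*6)) + 153) = 157*((1 - 12*(0 + 24)) + 153) = 157*((1 - 12*24) + 153) = 157*((1 - 4*72) + 153) = 157*((1 - 288) + 153) = 157*(-287 + 153) = 157*(-134) = -21038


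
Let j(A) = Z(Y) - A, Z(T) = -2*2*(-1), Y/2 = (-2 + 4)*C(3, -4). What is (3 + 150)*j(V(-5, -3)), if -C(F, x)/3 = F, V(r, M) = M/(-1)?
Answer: 153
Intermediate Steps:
V(r, M) = -M (V(r, M) = M*(-1) = -M)
C(F, x) = -3*F
Y = -36 (Y = 2*((-2 + 4)*(-3*3)) = 2*(2*(-9)) = 2*(-18) = -36)
Z(T) = 4 (Z(T) = -4*(-1) = 4)
j(A) = 4 - A
(3 + 150)*j(V(-5, -3)) = (3 + 150)*(4 - (-1)*(-3)) = 153*(4 - 1*3) = 153*(4 - 3) = 153*1 = 153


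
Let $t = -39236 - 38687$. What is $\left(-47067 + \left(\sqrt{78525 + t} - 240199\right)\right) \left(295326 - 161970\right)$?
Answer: $-38308644696 + 133356 \sqrt{602} \approx -3.8305 \cdot 10^{10}$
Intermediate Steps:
$t = -77923$ ($t = -39236 - 38687 = -77923$)
$\left(-47067 + \left(\sqrt{78525 + t} - 240199\right)\right) \left(295326 - 161970\right) = \left(-47067 - \left(240199 - \sqrt{78525 - 77923}\right)\right) \left(295326 - 161970\right) = \left(-47067 - \left(240199 - \sqrt{602}\right)\right) 133356 = \left(-287266 + \sqrt{602}\right) 133356 = -38308644696 + 133356 \sqrt{602}$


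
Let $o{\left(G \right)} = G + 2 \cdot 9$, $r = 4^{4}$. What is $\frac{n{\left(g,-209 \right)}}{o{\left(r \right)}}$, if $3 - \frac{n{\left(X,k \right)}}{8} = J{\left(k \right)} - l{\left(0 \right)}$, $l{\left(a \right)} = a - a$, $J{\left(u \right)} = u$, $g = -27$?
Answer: $\frac{848}{137} \approx 6.1898$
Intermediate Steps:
$l{\left(a \right)} = 0$
$r = 256$
$o{\left(G \right)} = 18 + G$ ($o{\left(G \right)} = G + 18 = 18 + G$)
$n{\left(X,k \right)} = 24 - 8 k$ ($n{\left(X,k \right)} = 24 - 8 \left(k - 0\right) = 24 - 8 \left(k + 0\right) = 24 - 8 k$)
$\frac{n{\left(g,-209 \right)}}{o{\left(r \right)}} = \frac{24 - -1672}{18 + 256} = \frac{24 + 1672}{274} = 1696 \cdot \frac{1}{274} = \frac{848}{137}$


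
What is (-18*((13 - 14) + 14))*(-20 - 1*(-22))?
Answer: -468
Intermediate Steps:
(-18*((13 - 14) + 14))*(-20 - 1*(-22)) = (-18*(-1 + 14))*(-20 + 22) = -18*13*2 = -234*2 = -468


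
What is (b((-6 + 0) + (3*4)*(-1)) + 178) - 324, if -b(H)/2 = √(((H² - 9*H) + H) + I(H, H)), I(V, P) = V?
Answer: -146 - 30*√2 ≈ -188.43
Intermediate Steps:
b(H) = -2*√(H² - 7*H) (b(H) = -2*√(((H² - 9*H) + H) + H) = -2*√((H² - 8*H) + H) = -2*√(H² - 7*H))
(b((-6 + 0) + (3*4)*(-1)) + 178) - 324 = (-2*√(6 - 1*3*4*(-1))*√(13 - 1*3*4*(-1)) + 178) - 324 = (-2*15*√2 + 178) - 324 = (-30*√2 + 178) - 324 = (178 - 30*√2) - 324 = -146 - 30*√2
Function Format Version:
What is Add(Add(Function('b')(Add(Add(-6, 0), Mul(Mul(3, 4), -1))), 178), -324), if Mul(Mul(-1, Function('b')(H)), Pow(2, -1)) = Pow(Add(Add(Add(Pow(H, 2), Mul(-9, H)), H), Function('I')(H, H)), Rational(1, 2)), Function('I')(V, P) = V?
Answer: Add(-146, Mul(-30, Pow(2, Rational(1, 2)))) ≈ -188.43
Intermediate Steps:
Function('b')(H) = Mul(-2, Pow(Add(Pow(H, 2), Mul(-7, H)), Rational(1, 2))) (Function('b')(H) = Mul(-2, Pow(Add(Add(Add(Pow(H, 2), Mul(-9, H)), H), H), Rational(1, 2))) = Mul(-2, Pow(Add(Add(Pow(H, 2), Mul(-8, H)), H), Rational(1, 2))) = Mul(-2, Pow(Add(Pow(H, 2), Mul(-7, H)), Rational(1, 2))))
Add(Add(Function('b')(Add(Add(-6, 0), Mul(Mul(3, 4), -1))), 178), -324) = Add(Add(Mul(-2, Pow(Mul(Add(Add(-6, 0), Mul(Mul(3, 4), -1)), Add(-7, Add(Add(-6, 0), Mul(Mul(3, 4), -1)))), Rational(1, 2))), 178), -324) = Add(Add(Mul(-2, Pow(Mul(Add(-6, Mul(12, -1)), Add(-7, Add(-6, Mul(12, -1)))), Rational(1, 2))), 178), -324) = Add(Add(Mul(-2, Pow(Mul(Add(-6, -12), Add(-7, Add(-6, -12))), Rational(1, 2))), 178), -324) = Add(Add(Mul(-2, Pow(Mul(-18, Add(-7, -18)), Rational(1, 2))), 178), -324) = Add(Add(Mul(-2, Pow(Mul(-18, -25), Rational(1, 2))), 178), -324) = Add(Add(Mul(-2, Pow(450, Rational(1, 2))), 178), -324) = Add(Add(Mul(-2, Mul(15, Pow(2, Rational(1, 2)))), 178), -324) = Add(Add(Mul(-30, Pow(2, Rational(1, 2))), 178), -324) = Add(Add(178, Mul(-30, Pow(2, Rational(1, 2)))), -324) = Add(-146, Mul(-30, Pow(2, Rational(1, 2))))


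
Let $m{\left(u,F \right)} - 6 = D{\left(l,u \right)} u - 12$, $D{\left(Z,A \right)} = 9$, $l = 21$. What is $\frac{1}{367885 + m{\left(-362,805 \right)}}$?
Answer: $\frac{1}{364621} \approx 2.7426 \cdot 10^{-6}$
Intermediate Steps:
$m{\left(u,F \right)} = -6 + 9 u$ ($m{\left(u,F \right)} = 6 + \left(9 u - 12\right) = 6 + \left(-12 + 9 u\right) = -6 + 9 u$)
$\frac{1}{367885 + m{\left(-362,805 \right)}} = \frac{1}{367885 + \left(-6 + 9 \left(-362\right)\right)} = \frac{1}{367885 - 3264} = \frac{1}{364621}$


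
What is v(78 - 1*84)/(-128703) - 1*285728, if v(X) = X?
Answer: -12258016926/42901 ≈ -2.8573e+5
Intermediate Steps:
v(78 - 1*84)/(-128703) - 1*285728 = (78 - 1*84)/(-128703) - 1*285728 = (78 - 84)*(-1/128703) - 285728 = -6*(-1/128703) - 285728 = 2/42901 - 285728 = -12258016926/42901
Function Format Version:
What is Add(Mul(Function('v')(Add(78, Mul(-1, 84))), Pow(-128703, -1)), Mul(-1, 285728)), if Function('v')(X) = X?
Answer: Rational(-12258016926, 42901) ≈ -2.8573e+5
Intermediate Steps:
Add(Mul(Function('v')(Add(78, Mul(-1, 84))), Pow(-128703, -1)), Mul(-1, 285728)) = Add(Mul(Add(78, Mul(-1, 84)), Pow(-128703, -1)), Mul(-1, 285728)) = Add(Mul(Add(78, -84), Rational(-1, 128703)), -285728) = Add(Mul(-6, Rational(-1, 128703)), -285728) = Add(Rational(2, 42901), -285728) = Rational(-12258016926, 42901)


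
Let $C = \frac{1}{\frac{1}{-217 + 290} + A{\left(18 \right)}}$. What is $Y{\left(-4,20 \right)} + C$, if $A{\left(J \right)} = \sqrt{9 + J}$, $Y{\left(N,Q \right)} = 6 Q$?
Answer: $\frac{17265767}{143882} + \frac{15987 \sqrt{3}}{143882} \approx 120.19$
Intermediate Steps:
$C = \frac{1}{\frac{1}{73} + 3 \sqrt{3}}$ ($C = \frac{1}{\frac{1}{-217 + 290} + \sqrt{9 + 18}} = \frac{1}{\frac{1}{73} + \sqrt{27}} = \frac{1}{\frac{1}{73} + 3 \sqrt{3}} \approx 0.19194$)
$Y{\left(-4,20 \right)} + C = 6 \cdot 20 - \left(\frac{73}{143882} - \frac{15987 \sqrt{3}}{143882}\right) = 120 - \left(\frac{73}{143882} - \frac{15987 \sqrt{3}}{143882}\right) = \frac{17265767}{143882} + \frac{15987 \sqrt{3}}{143882}$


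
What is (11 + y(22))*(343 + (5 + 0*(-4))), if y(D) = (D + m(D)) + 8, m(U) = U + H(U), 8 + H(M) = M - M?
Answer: 19140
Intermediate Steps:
H(M) = -8 (H(M) = -8 + (M - M) = -8 + 0 = -8)
m(U) = -8 + U (m(U) = U - 8 = -8 + U)
y(D) = 2*D (y(D) = (D + (-8 + D)) + 8 = (-8 + 2*D) + 8 = 2*D)
(11 + y(22))*(343 + (5 + 0*(-4))) = (11 + 2*22)*(343 + (5 + 0*(-4))) = (11 + 44)*(343 + (5 + 0)) = 55*(343 + 5) = 55*348 = 19140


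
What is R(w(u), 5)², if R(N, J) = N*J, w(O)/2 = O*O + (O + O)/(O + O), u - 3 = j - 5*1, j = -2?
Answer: 28900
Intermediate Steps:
u = -4 (u = 3 + (-2 - 5*1) = 3 + (-2 - 5) = 3 - 7 = -4)
w(O) = 2 + 2*O² (w(O) = 2*(O*O + (O + O)/(O + O)) = 2*(O² + (2*O)/((2*O))) = 2*(O² + (2*O)*(1/(2*O))) = 2*(O² + 1) = 2*(1 + O²) = 2 + 2*O²)
R(N, J) = J*N
R(w(u), 5)² = (5*(2 + 2*(-4)²))² = (5*(2 + 2*16))² = (5*(2 + 32))² = (5*34)² = 170² = 28900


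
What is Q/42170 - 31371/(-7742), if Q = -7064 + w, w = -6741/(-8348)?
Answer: 5293599673679/1362728104360 ≈ 3.8846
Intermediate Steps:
w = 6741/8348 (w = -6741*(-1/8348) = 6741/8348 ≈ 0.80750)
Q = -58963531/8348 (Q = -7064 + 6741/8348 = -58963531/8348 ≈ -7063.2)
Q/42170 - 31371/(-7742) = -58963531/8348/42170 - 31371/(-7742) = -58963531/8348*1/42170 - 31371*(-1/7742) = -58963531/352035160 + 31371/7742 = 5293599673679/1362728104360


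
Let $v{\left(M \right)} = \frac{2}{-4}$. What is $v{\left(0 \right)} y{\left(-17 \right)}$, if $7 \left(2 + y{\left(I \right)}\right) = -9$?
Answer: $\frac{23}{14} \approx 1.6429$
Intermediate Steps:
$y{\left(I \right)} = - \frac{23}{7}$ ($y{\left(I \right)} = -2 + \frac{1}{7} \left(-9\right) = -2 - \frac{9}{7} = - \frac{23}{7}$)
$v{\left(M \right)} = - \frac{1}{2}$ ($v{\left(M \right)} = 2 \left(- \frac{1}{4}\right) = - \frac{1}{2}$)
$v{\left(0 \right)} y{\left(-17 \right)} = \left(- \frac{1}{2}\right) \left(- \frac{23}{7}\right) = \frac{23}{14}$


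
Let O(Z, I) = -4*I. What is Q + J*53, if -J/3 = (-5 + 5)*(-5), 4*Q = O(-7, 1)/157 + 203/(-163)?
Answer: -32523/102364 ≈ -0.31772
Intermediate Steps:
Q = -32523/102364 (Q = (-4*1/157 + 203/(-163))/4 = (-4*1/157 + 203*(-1/163))/4 = (-4/157 - 203/163)/4 = (1/4)*(-32523/25591) = -32523/102364 ≈ -0.31772)
J = 0 (J = -3*(-5 + 5)*(-5) = -0*(-5) = -3*0 = 0)
Q + J*53 = -32523/102364 + 0*53 = -32523/102364 + 0 = -32523/102364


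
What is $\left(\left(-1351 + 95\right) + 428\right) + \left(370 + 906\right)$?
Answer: $448$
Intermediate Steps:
$\left(\left(-1351 + 95\right) + 428\right) + \left(370 + 906\right) = \left(-1256 + 428\right) + 1276 = -828 + 1276 = 448$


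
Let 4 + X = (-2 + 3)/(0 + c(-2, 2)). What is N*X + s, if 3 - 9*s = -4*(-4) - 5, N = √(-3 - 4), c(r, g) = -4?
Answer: -8/9 - 17*I*√7/4 ≈ -0.88889 - 11.244*I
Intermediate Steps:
N = I*√7 (N = √(-7) = I*√7 ≈ 2.6458*I)
s = -8/9 (s = ⅓ - (-4*(-4) - 5)/9 = ⅓ - (16 - 5)/9 = ⅓ - ⅑*11 = ⅓ - 11/9 = -8/9 ≈ -0.88889)
X = -17/4 (X = -4 + (-2 + 3)/(0 - 4) = -4 + 1/(-4) = -4 + 1*(-¼) = -4 - ¼ = -17/4 ≈ -4.2500)
N*X + s = (I*√7)*(-17/4) - 8/9 = -17*I*√7/4 - 8/9 = -8/9 - 17*I*√7/4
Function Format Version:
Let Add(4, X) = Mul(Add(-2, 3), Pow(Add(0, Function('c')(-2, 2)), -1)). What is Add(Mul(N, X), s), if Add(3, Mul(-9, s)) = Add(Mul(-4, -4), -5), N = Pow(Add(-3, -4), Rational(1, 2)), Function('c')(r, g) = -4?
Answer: Add(Rational(-8, 9), Mul(Rational(-17, 4), I, Pow(7, Rational(1, 2)))) ≈ Add(-0.88889, Mul(-11.244, I))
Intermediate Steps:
N = Mul(I, Pow(7, Rational(1, 2))) (N = Pow(-7, Rational(1, 2)) = Mul(I, Pow(7, Rational(1, 2))) ≈ Mul(2.6458, I))
s = Rational(-8, 9) (s = Add(Rational(1, 3), Mul(Rational(-1, 9), Add(Mul(-4, -4), -5))) = Add(Rational(1, 3), Mul(Rational(-1, 9), Add(16, -5))) = Add(Rational(1, 3), Mul(Rational(-1, 9), 11)) = Add(Rational(1, 3), Rational(-11, 9)) = Rational(-8, 9) ≈ -0.88889)
X = Rational(-17, 4) (X = Add(-4, Mul(Add(-2, 3), Pow(Add(0, -4), -1))) = Add(-4, Mul(1, Pow(-4, -1))) = Add(-4, Mul(1, Rational(-1, 4))) = Add(-4, Rational(-1, 4)) = Rational(-17, 4) ≈ -4.2500)
Add(Mul(N, X), s) = Add(Mul(Mul(I, Pow(7, Rational(1, 2))), Rational(-17, 4)), Rational(-8, 9)) = Add(Mul(Rational(-17, 4), I, Pow(7, Rational(1, 2))), Rational(-8, 9)) = Add(Rational(-8, 9), Mul(Rational(-17, 4), I, Pow(7, Rational(1, 2))))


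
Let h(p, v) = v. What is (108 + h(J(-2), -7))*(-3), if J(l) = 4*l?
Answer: -303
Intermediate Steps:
(108 + h(J(-2), -7))*(-3) = (108 - 7)*(-3) = 101*(-3) = -303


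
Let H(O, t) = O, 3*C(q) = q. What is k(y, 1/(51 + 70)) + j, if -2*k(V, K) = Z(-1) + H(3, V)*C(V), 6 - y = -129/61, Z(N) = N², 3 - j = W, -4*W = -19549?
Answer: -1192869/244 ≈ -4888.8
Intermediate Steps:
W = 19549/4 (W = -¼*(-19549) = 19549/4 ≈ 4887.3)
j = -19537/4 (j = 3 - 1*19549/4 = 3 - 19549/4 = -19537/4 ≈ -4884.3)
C(q) = q/3
y = 495/61 (y = 6 - (-129)/61 = 6 - 1*(-129/61) = 6 + 129/61 = 495/61 ≈ 8.1147)
k(V, K) = -½ - V/2 (k(V, K) = -((-1)² + 3*(V/3))/2 = -(1 + V)/2 = -½ - V/2)
k(y, 1/(51 + 70)) + j = (-½ - ½*495/61) - 19537/4 = (-½ - 495/122) - 19537/4 = -278/61 - 19537/4 = -1192869/244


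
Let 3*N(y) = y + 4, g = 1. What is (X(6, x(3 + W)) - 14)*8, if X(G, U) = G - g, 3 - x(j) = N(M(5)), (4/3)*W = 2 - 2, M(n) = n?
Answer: -72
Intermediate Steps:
N(y) = 4/3 + y/3 (N(y) = (y + 4)/3 = (4 + y)/3 = 4/3 + y/3)
W = 0 (W = 3*(2 - 2)/4 = (¾)*0 = 0)
x(j) = 0 (x(j) = 3 - (4/3 + (⅓)*5) = 3 - (4/3 + 5/3) = 3 - 1*3 = 3 - 3 = 0)
X(G, U) = -1 + G (X(G, U) = G - 1*1 = G - 1 = -1 + G)
(X(6, x(3 + W)) - 14)*8 = ((-1 + 6) - 14)*8 = (5 - 14)*8 = -9*8 = -72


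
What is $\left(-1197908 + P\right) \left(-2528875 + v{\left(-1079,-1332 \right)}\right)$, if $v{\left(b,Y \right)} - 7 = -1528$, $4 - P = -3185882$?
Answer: $-5030371579288$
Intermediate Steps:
$P = 3185886$ ($P = 4 - -3185882 = 4 + 3185882 = 3185886$)
$v{\left(b,Y \right)} = -1521$ ($v{\left(b,Y \right)} = 7 - 1528 = -1521$)
$\left(-1197908 + P\right) \left(-2528875 + v{\left(-1079,-1332 \right)}\right) = \left(-1197908 + 3185886\right) \left(-2528875 - 1521\right) = 1987978 \left(-2530396\right) = -5030371579288$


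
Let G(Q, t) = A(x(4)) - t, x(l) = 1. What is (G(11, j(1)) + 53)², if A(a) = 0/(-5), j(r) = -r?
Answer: 2916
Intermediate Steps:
A(a) = 0 (A(a) = 0*(-⅕) = 0)
G(Q, t) = -t (G(Q, t) = 0 - t = -t)
(G(11, j(1)) + 53)² = (-(-1) + 53)² = (-1*(-1) + 53)² = (1 + 53)² = 54² = 2916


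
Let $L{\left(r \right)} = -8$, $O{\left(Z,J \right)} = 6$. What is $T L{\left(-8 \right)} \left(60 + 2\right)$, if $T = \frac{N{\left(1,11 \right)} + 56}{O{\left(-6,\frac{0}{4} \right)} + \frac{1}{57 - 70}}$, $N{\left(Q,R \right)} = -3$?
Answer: $- \frac{341744}{77} \approx -4438.2$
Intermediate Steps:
$T = \frac{689}{77}$ ($T = \frac{-3 + 56}{6 + \frac{1}{57 - 70}} = \frac{53}{6 + \frac{1}{-13}} = \frac{53}{6 - \frac{1}{13}} = \frac{53}{\frac{77}{13}} = 53 \cdot \frac{13}{77} = \frac{689}{77} \approx 8.9481$)
$T L{\left(-8 \right)} \left(60 + 2\right) = \frac{689}{77} \left(-8\right) \left(60 + 2\right) = \left(- \frac{5512}{77}\right) 62 = - \frac{341744}{77}$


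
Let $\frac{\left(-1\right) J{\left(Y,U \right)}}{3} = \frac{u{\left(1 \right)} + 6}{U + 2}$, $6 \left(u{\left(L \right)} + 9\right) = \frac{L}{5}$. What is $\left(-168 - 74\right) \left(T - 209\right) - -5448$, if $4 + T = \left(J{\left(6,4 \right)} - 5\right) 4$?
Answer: $\frac{905972}{15} \approx 60398.0$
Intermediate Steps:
$u{\left(L \right)} = -9 + \frac{L}{30}$ ($u{\left(L \right)} = -9 + \frac{L \frac{1}{5}}{6} = -9 + \frac{\frac{1}{5} L}{6} = -9 + \frac{L}{30}$)
$J{\left(Y,U \right)} = \frac{89}{10 \left(2 + U\right)}$ ($J{\left(Y,U \right)} = - 3 \frac{\left(-9 + \frac{1}{30} \cdot 1\right) + 6}{U + 2} = - 3 \frac{\left(-9 + \frac{1}{30}\right) + 6}{2 + U} = - 3 \frac{- \frac{269}{30} + 6}{2 + U} = - 3 \left(- \frac{89}{30 \left(2 + U\right)}\right) = \frac{89}{10 \left(2 + U\right)}$)
$T = - \frac{271}{15}$ ($T = -4 + \left(\frac{89}{10 \left(2 + 4\right)} - 5\right) 4 = -4 + \left(\frac{89}{10 \cdot 6} - 5\right) 4 = -4 + \left(\frac{89}{10} \cdot \frac{1}{6} - 5\right) 4 = -4 + \left(\frac{89}{60} - 5\right) 4 = -4 - \frac{211}{15} = - \frac{271}{15} \approx -18.067$)
$\left(-168 - 74\right) \left(T - 209\right) - -5448 = \left(-168 - 74\right) \left(- \frac{271}{15} - 209\right) - -5448 = - 242 \left(- \frac{271}{15} - 209\right) + 5448 = \left(-242\right) \left(- \frac{3406}{15}\right) + 5448 = \frac{824252}{15} + 5448 = \frac{905972}{15}$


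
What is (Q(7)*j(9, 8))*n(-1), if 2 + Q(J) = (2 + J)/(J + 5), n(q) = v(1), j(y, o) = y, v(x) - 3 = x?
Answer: -45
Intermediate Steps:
v(x) = 3 + x
n(q) = 4 (n(q) = 3 + 1 = 4)
Q(J) = -2 + (2 + J)/(5 + J) (Q(J) = -2 + (2 + J)/(J + 5) = -2 + (2 + J)/(5 + J))
(Q(7)*j(9, 8))*n(-1) = (((-8 - 1*7)/(5 + 7))*9)*4 = (((-8 - 7)/12)*9)*4 = (((1/12)*(-15))*9)*4 = -5/4*9*4 = -45/4*4 = -45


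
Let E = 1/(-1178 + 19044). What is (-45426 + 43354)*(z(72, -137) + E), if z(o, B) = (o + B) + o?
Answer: -129565268/8933 ≈ -14504.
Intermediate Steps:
z(o, B) = B + 2*o (z(o, B) = (B + o) + o = B + 2*o)
E = 1/17866 ≈ 5.5972e-5
(-45426 + 43354)*(z(72, -137) + E) = (-45426 + 43354)*((-137 + 2*72) + 1/17866) = -2072*((-137 + 144) + 1/17866) = -2072*(7 + 1/17866) = -2072*125063/17866 = -129565268/8933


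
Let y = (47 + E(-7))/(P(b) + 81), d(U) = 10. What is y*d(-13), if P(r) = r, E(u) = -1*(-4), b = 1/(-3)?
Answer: 765/121 ≈ 6.3223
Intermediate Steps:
b = -1/3 (b = 1*(-1/3) = -1/3 ≈ -0.33333)
E(u) = 4
y = 153/242 (y = (47 + 4)/(-1/3 + 81) = 51/(242/3) = 51*(3/242) = 153/242 ≈ 0.63223)
y*d(-13) = (153/242)*10 = 765/121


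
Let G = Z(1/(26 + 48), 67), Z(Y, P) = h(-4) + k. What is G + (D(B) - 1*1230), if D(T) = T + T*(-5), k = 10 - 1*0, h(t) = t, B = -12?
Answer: -1176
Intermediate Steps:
k = 10 (k = 10 + 0 = 10)
Z(Y, P) = 6 (Z(Y, P) = -4 + 10 = 6)
D(T) = -4*T (D(T) = T - 5*T = -4*T)
G = 6
G + (D(B) - 1*1230) = 6 + (-4*(-12) - 1*1230) = 6 + (48 - 1230) = 6 - 1182 = -1176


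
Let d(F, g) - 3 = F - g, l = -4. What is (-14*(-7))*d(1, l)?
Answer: 784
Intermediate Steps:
d(F, g) = 3 + F - g (d(F, g) = 3 + (F - g) = 3 + F - g)
(-14*(-7))*d(1, l) = (-14*(-7))*(3 + 1 - 1*(-4)) = 98*(3 + 1 + 4) = 98*8 = 784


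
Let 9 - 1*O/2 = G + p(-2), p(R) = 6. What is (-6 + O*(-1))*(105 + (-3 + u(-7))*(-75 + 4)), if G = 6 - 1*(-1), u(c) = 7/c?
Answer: 778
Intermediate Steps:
G = 7 (G = 6 + 1 = 7)
O = -8 (O = 18 - 2*(7 + 6) = 18 - 2*13 = 18 - 26 = -8)
(-6 + O*(-1))*(105 + (-3 + u(-7))*(-75 + 4)) = (-6 - 8*(-1))*(105 + (-3 + 7/(-7))*(-75 + 4)) = (-6 + 8)*(105 + (-3 + 7*(-⅐))*(-71)) = 2*(105 + (-3 - 1)*(-71)) = 2*(105 - 4*(-71)) = 2*(105 + 284) = 2*389 = 778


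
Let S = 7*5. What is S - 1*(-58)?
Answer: 93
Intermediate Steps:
S = 35
S - 1*(-58) = 35 - 1*(-58) = 35 + 58 = 93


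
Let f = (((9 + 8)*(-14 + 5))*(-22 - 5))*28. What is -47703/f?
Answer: -15901/38556 ≈ -0.41241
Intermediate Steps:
f = 115668 (f = ((17*(-9))*(-27))*28 = -153*(-27)*28 = 4131*28 = 115668)
-47703/f = -47703/115668 = -47703*1/115668 = -15901/38556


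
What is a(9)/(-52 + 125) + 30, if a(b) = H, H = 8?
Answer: 2198/73 ≈ 30.110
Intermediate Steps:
a(b) = 8
a(9)/(-52 + 125) + 30 = 8/(-52 + 125) + 30 = 8/73 + 30 = 2198/73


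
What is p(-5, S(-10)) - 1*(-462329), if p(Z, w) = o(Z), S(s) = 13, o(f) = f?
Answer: 462324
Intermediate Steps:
p(Z, w) = Z
p(-5, S(-10)) - 1*(-462329) = -5 - 1*(-462329) = -5 + 462329 = 462324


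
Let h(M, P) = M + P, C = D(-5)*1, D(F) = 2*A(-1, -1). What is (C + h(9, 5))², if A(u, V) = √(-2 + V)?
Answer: 184 + 56*I*√3 ≈ 184.0 + 96.995*I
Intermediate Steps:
D(F) = 2*I*√3 (D(F) = 2*√(-2 - 1) = 2*√(-3) = 2*(I*√3) = 2*I*√3)
C = 2*I*√3 (C = (2*I*√3)*1 = 2*I*√3 ≈ 3.4641*I)
(C + h(9, 5))² = (2*I*√3 + (9 + 5))² = (2*I*√3 + 14)² = (14 + 2*I*√3)²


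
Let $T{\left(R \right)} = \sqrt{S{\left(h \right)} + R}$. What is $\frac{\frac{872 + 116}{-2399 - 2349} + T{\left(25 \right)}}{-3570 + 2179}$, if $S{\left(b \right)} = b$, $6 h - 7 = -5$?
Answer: $\frac{19}{127009} - \frac{2 \sqrt{57}}{4173} \approx -0.0034688$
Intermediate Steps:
$h = \frac{1}{3}$ ($h = \frac{7}{6} + \frac{1}{6} \left(-5\right) = \frac{7}{6} - \frac{5}{6} = \frac{1}{3} \approx 0.33333$)
$T{\left(R \right)} = \sqrt{\frac{1}{3} + R}$
$\frac{\frac{872 + 116}{-2399 - 2349} + T{\left(25 \right)}}{-3570 + 2179} = \frac{\frac{872 + 116}{-2399 - 2349} + \frac{\sqrt{3 + 9 \cdot 25}}{3}}{-3570 + 2179} = \frac{\frac{988}{-4748} + \frac{\sqrt{3 + 225}}{3}}{-1391} = \left(988 \left(- \frac{1}{4748}\right) + \frac{\sqrt{228}}{3}\right) \left(- \frac{1}{1391}\right) = \left(- \frac{247}{1187} + \frac{2 \sqrt{57}}{3}\right) \left(- \frac{1}{1391}\right) = \frac{19}{127009} - \frac{2 \sqrt{57}}{4173}$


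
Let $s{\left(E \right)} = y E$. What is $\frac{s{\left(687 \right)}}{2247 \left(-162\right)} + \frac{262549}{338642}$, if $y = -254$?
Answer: $\frac{25777310567}{20545071498} \approx 1.2547$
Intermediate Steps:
$s{\left(E \right)} = - 254 E$
$\frac{s{\left(687 \right)}}{2247 \left(-162\right)} + \frac{262549}{338642} = \frac{\left(-254\right) 687}{2247 \left(-162\right)} + \frac{262549}{338642} = - \frac{174498}{-364014} + 262549 \cdot \frac{1}{338642} = \left(-174498\right) \left(- \frac{1}{364014}\right) + \frac{262549}{338642} = \frac{29083}{60669} + \frac{262549}{338642} = \frac{25777310567}{20545071498}$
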